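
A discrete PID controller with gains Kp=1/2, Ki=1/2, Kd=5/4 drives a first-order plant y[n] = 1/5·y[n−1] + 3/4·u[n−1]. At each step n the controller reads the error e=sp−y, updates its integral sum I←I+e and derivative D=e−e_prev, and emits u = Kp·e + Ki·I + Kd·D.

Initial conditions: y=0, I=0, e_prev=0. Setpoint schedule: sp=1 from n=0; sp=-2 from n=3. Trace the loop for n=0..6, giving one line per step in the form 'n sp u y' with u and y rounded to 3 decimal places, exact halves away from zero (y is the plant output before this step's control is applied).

0 1 2.250 0.000
1 1 -2.297 1.688
2 1 6.382 -1.385
3 -2 -16.279 4.510
4 -2 27.173 -11.308
5 -2 -54.153 18.118
6 -2 96.566 -36.991

(exact arithmetic carried between steps; '≈' marks a value shown rounded to 6 d.p. or computed from one; I and e_prev carry over from the previous line; the table rounds u and y to 3 d.p., halves away from zero)
n=0: y=0, sp=1, e=sp−y=1; I=1, D=e−e_prev=1; u=1/2·1+1/2·1+5/4·1=2.25; next y=1/5·0+3/4·2.25=1.6875
n=1: y=1.6875, sp=1, e=sp−y=-0.6875; I=0.3125, D=e−e_prev=-1.6875; u=1/2·(-0.6875)+1/2·0.3125+5/4·(-1.6875)=-2.296875; next y=1/5·1.6875+3/4·(-2.296875)≈-1.385156
n=2: y≈-1.385156, sp=1, e=sp−y≈2.385156; I≈2.697656, D=e−e_prev≈3.072656; u=1/2·2.385156+1/2·2.697656+5/4·3.072656≈6.382227; next y=1/5·(-1.385156)+3/4·6.382227≈4.509639
n=3: y≈4.509639, sp=-2, e=sp−y≈-6.509639; I≈-3.811982, D=e−e_prev≈-8.894795; u=1/2·(-6.509639)+1/2·(-3.811982)+5/4·(-8.894795)≈-16.279304; next y=1/5·4.509639+3/4·(-16.279304)≈-11.307550
n=4: y≈-11.307550, sp=-2, e=sp−y≈9.307550; I≈5.495568, D=e−e_prev≈15.817189; u=1/2·9.307550+1/2·5.495568+5/4·15.817189≈27.173046; next y=1/5·(-11.307550)+3/4·27.173046≈18.118274
n=5: y≈18.118274, sp=-2, e=sp−y≈-20.118274; I≈-14.622706, D=e−e_prev≈-29.425825; u=1/2·(-20.118274)+1/2·(-14.622706)+5/4·(-29.425825)≈-54.152771; next y=1/5·18.118274+3/4·(-54.152771)≈-36.990923
n=6: y≈-36.990923, sp=-2, e=sp−y≈34.990923; I≈20.368217, D=e−e_prev≈55.109197; u=1/2·34.990923+1/2·20.368217+5/4·55.109197≈96.566067; next y=1/5·(-36.990923)+3/4·96.566067≈65.026365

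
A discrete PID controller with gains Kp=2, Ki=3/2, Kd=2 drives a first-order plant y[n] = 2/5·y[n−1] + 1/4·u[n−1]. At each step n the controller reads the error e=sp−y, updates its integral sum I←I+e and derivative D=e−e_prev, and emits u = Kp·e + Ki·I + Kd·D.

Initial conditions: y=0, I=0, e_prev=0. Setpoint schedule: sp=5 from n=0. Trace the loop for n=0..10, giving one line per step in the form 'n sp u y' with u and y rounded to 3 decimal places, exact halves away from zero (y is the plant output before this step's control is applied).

(exact arithmetic carried between steps; '≈' marks a value shown rounded to 6 d.p. or computed from one; I and e_prev carry over from the previous line; the table rounds u and y to 3 d.p., halves away from zero)
n=0: y=0, sp=5, e=sp−y=5; I=5, D=e−e_prev=5; u=2·5+3/2·5+2·5=27.5; next y=2/5·0+1/4·27.5=6.875
n=1: y=6.875, sp=5, e=sp−y=-1.875; I=3.125, D=e−e_prev=-6.875; u=2·(-1.875)+3/2·3.125+2·(-6.875)=-12.8125; next y=2/5·6.875+1/4·(-12.8125)=-0.453125
n=2: y=-0.453125, sp=5, e=sp−y=5.453125; I=8.578125, D=e−e_prev=7.328125; u=2·5.453125+3/2·8.578125+2·7.328125≈38.429688; next y=2/5·(-0.453125)+1/4·38.429688≈9.426172
n=3: y≈9.426172, sp=5, e=sp−y≈-4.426172; I≈4.151953, D=e−e_prev≈-9.879297; u=2·(-4.426172)+3/2·4.151953+2·(-9.879297)≈-22.383008; next y=2/5·9.426172+1/4·(-22.383008)≈-1.825283
n=4: y≈-1.825283, sp=5, e=sp−y≈6.825283; I≈10.977236, D=e−e_prev≈11.251455; u=2·6.825283+3/2·10.977236+2·11.251455≈52.619331; next y=2/5·(-1.825283)+1/4·52.619331≈12.424719
n=5: y≈12.424719, sp=5, e=sp−y≈-7.424719; I≈3.552517, D=e−e_prev≈-14.250003; u=2·(-7.424719)+3/2·3.552517+2·(-14.250003)≈-38.020669; next y=2/5·12.424719+1/4·(-38.020669)≈-4.535279
n=6: y≈-4.535279, sp=5, e=sp−y≈9.535279; I≈13.087796, D=e−e_prev≈16.959999; u=2·9.535279+3/2·13.087796+2·16.959999≈72.622251; next y=2/5·(-4.535279)+1/4·72.622251≈16.341451
n=7: y≈16.341451, sp=5, e=sp−y≈-11.341451; I≈1.746345, D=e−e_prev≈-20.876731; u=2·(-11.341451)+3/2·1.746345+2·(-20.876731)≈-61.816845; next y=2/5·16.341451+1/4·(-61.816845)≈-8.917631
n=8: y≈-8.917631, sp=5, e=sp−y≈13.917631; I≈15.663976, D=e−e_prev≈25.259082; u=2·13.917631+3/2·15.663976+2·25.259082≈101.849390; next y=2/5·(-8.917631)+1/4·101.849390≈21.895295
n=9: y≈21.895295, sp=5, e=sp−y≈-16.895295; I≈-1.231319, D=e−e_prev≈-30.812926; u=2·(-16.895295)+3/2·(-1.231319)+2·(-30.812926)≈-97.263421; next y=2/5·21.895295+1/4·(-97.263421)≈-15.557737
n=10: y≈-15.557737, sp=5, e=sp−y≈20.557737; I≈19.326418, D=e−e_prev≈37.453032; u=2·20.557737+3/2·19.326418+2·37.453032≈145.011166; next y=2/5·(-15.557737)+1/4·145.011166≈30.029697

0 5 27.500 0.000
1 5 -12.813 6.875
2 5 38.430 -0.453
3 5 -22.383 9.426
4 5 52.619 -1.825
5 5 -38.021 12.425
6 5 72.622 -4.535
7 5 -61.817 16.341
8 5 101.849 -8.918
9 5 -97.263 21.895
10 5 145.011 -15.558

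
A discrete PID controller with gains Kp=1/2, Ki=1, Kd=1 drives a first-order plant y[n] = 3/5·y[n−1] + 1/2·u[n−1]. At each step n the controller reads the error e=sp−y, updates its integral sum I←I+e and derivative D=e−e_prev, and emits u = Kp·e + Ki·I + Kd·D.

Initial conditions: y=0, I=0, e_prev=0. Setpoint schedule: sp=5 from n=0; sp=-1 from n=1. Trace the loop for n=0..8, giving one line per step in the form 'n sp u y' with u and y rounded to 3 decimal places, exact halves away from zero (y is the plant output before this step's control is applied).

(exact arithmetic carried between steps; '≈' marks a value shown rounded to 6 d.p. or computed from one; I and e_prev carry over from the previous line; the table rounds u and y to 3 d.p., halves away from zero)
n=0: y=0, sp=5, e=sp−y=5; I=5, D=e−e_prev=5; u=1/2·5+1·5+1·5=12.5; next y=3/5·0+1/2·12.5=6.25
n=1: y=6.25, sp=-1, e=sp−y=-7.25; I=-2.25, D=e−e_prev=-12.25; u=1/2·(-7.25)+1·(-2.25)+1·(-12.25)=-18.125; next y=3/5·6.25+1/2·(-18.125)=-5.3125
n=2: y=-5.3125, sp=-1, e=sp−y=4.3125; I=2.0625, D=e−e_prev=11.5625; u=1/2·4.3125+1·2.0625+1·11.5625=15.78125; next y=3/5·(-5.3125)+1/2·15.78125=4.703125
n=3: y=4.703125, sp=-1, e=sp−y=-5.703125; I=-3.640625, D=e−e_prev=-10.015625; u=1/2·(-5.703125)+1·(-3.640625)+1·(-10.015625)≈-16.507813; next y=3/5·4.703125+1/2·(-16.507813)≈-5.432031
n=4: y≈-5.432031, sp=-1, e=sp−y≈4.432031; I≈0.791406, D=e−e_prev≈10.135156; u=1/2·4.432031+1·0.791406+1·10.135156≈13.142578; next y=3/5·(-5.432031)+1/2·13.142578≈3.312070
n=5: y≈3.312070, sp=-1, e=sp−y≈-4.312070; I≈-3.520664, D=e−e_prev≈-8.744102; u=1/2·(-4.312070)+1·(-3.520664)+1·(-8.744102)≈-14.420801; next y=3/5·3.312070+1/2·(-14.420801)≈-5.223158
n=6: y≈-5.223158, sp=-1, e=sp−y≈4.223158; I≈0.702494, D=e−e_prev≈8.535229; u=1/2·4.223158+1·0.702494+1·8.535229≈11.349302; next y=3/5·(-5.223158)+1/2·11.349302≈2.540756
n=7: y≈2.540756, sp=-1, e=sp−y≈-3.540756; I≈-2.838262, D=e−e_prev≈-7.763914; u=1/2·(-3.540756)+1·(-2.838262)+1·(-7.763914)≈-12.372554; next y=3/5·2.540756+1/2·(-12.372554)≈-4.661823
n=8: y≈-4.661823, sp=-1, e=sp−y≈3.661823; I≈0.823562, D=e−e_prev≈7.202579; u=1/2·3.661823+1·0.823562+1·7.202579≈9.857053; next y=3/5·(-4.661823)+1/2·9.857053≈2.131432

0 5 12.500 0.000
1 -1 -18.125 6.250
2 -1 15.781 -5.313
3 -1 -16.508 4.703
4 -1 13.143 -5.432
5 -1 -14.421 3.312
6 -1 11.349 -5.223
7 -1 -12.373 2.541
8 -1 9.857 -4.662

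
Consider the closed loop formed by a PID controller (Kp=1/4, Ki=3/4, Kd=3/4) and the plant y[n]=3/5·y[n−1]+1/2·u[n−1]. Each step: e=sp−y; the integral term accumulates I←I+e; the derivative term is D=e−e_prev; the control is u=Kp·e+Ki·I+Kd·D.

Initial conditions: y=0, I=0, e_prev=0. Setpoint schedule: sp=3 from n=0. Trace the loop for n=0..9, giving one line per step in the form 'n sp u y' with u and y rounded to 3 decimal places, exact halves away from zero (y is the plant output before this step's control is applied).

0 3 5.250 0.000
1 3 0.656 2.625
2 3 4.170 1.903
3 3 2.135 3.227
4 3 3.348 3.003
5 3 2.351 3.476
6 3 2.725 3.261
7 3 2.266 3.319
8 3 2.411 3.125
9 3 2.249 3.080

(exact arithmetic carried between steps; '≈' marks a value shown rounded to 6 d.p. or computed from one; I and e_prev carry over from the previous line; the table rounds u and y to 3 d.p., halves away from zero)
n=0: y=0, sp=3, e=sp−y=3; I=3, D=e−e_prev=3; u=1/4·3+3/4·3+3/4·3=5.25; next y=3/5·0+1/2·5.25=2.625
n=1: y=2.625, sp=3, e=sp−y=0.375; I=3.375, D=e−e_prev=-2.625; u=1/4·0.375+3/4·3.375+3/4·(-2.625)=0.65625; next y=3/5·2.625+1/2·0.65625=1.903125
n=2: y=1.903125, sp=3, e=sp−y=1.096875; I=4.471875, D=e−e_prev=0.721875; u=1/4·1.096875+3/4·4.471875+3/4·0.721875≈4.169531; next y=3/5·1.903125+1/2·4.169531≈3.226641
n=3: y≈3.226641, sp=3, e=sp−y≈-0.226641; I≈4.245234, D=e−e_prev≈-1.323516; u=1/4·(-0.226641)+3/4·4.245234+3/4·(-1.323516)≈2.134629; next y=3/5·3.226641+1/2·2.134629≈3.003299
n=4: y≈3.003299, sp=3, e=sp−y≈-0.003299; I≈4.241936, D=e−e_prev≈0.223342; u=1/4·(-0.003299)+3/4·4.241936+3/4·0.223342≈3.348133; next y=3/5·3.003299+1/2·3.348133≈3.476046
n=5: y≈3.476046, sp=3, e=sp−y≈-0.476046; I≈3.765890, D=e−e_prev≈-0.472747; u=1/4·(-0.476046)+3/4·3.765890+3/4·(-0.472747)≈2.350845; next y=3/5·3.476046+1/2·2.350845≈3.261050
n=6: y≈3.261050, sp=3, e=sp−y≈-0.261050; I≈3.504839, D=e−e_prev≈0.214996; u=1/4·(-0.261050)+3/4·3.504839+3/4·0.214996≈2.724614; next y=3/5·3.261050+1/2·2.724614≈3.318937
n=7: y≈3.318937, sp=3, e=sp−y≈-0.318937; I≈3.185902, D=e−e_prev≈-0.057887; u=1/4·(-0.318937)+3/4·3.185902+3/4·(-0.057887)≈2.266277; next y=3/5·3.318937+1/2·2.266277≈3.124501
n=8: y≈3.124501, sp=3, e=sp−y≈-0.124501; I≈3.061401, D=e−e_prev≈0.194436; u=1/4·(-0.124501)+3/4·3.061401+3/4·0.194436≈2.410753; next y=3/5·3.124501+1/2·2.410753≈3.080077
n=9: y≈3.080077, sp=3, e=sp−y≈-0.080077; I≈2.981324, D=e−e_prev≈0.044424; u=1/4·(-0.080077)+3/4·2.981324+3/4·0.044424≈2.249292; next y=3/5·3.080077+1/2·2.249292≈2.972692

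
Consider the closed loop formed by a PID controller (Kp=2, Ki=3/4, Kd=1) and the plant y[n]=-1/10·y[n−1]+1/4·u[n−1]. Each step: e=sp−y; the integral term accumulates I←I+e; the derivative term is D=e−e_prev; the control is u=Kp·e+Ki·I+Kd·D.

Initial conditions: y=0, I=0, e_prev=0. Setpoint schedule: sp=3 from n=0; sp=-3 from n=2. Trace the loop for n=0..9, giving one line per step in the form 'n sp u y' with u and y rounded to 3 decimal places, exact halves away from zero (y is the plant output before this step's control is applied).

0 3 11.250 0.000
1 3 -0.047 2.813
2 -3 -7.948 -0.293
3 -3 -0.841 -1.958
4 -3 -10.575 -0.014
5 -3 -1.016 -2.642
6 -3 -13.859 0.010
7 -3 -0.430 -3.466
8 -3 -17.450 0.239
9 -3 1.171 -4.386

(exact arithmetic carried between steps; '≈' marks a value shown rounded to 6 d.p. or computed from one; I and e_prev carry over from the previous line; the table rounds u and y to 3 d.p., halves away from zero)
n=0: y=0, sp=3, e=sp−y=3; I=3, D=e−e_prev=3; u=2·3+3/4·3+1·3=11.25; next y=-1/10·0+1/4·11.25=2.8125
n=1: y=2.8125, sp=3, e=sp−y=0.1875; I=3.1875, D=e−e_prev=-2.8125; u=2·0.1875+3/4·3.1875+1·(-2.8125)=-0.046875; next y=-1/10·2.8125+1/4·(-0.046875)≈-0.292969
n=2: y≈-0.292969, sp=-3, e=sp−y≈-2.707031; I≈0.480469, D=e−e_prev≈-2.894531; u=2·(-2.707031)+3/4·0.480469+1·(-2.894531)≈-7.948242; next y=-1/10·(-0.292969)+1/4·(-7.948242)≈-1.957764
n=3: y≈-1.957764, sp=-3, e=sp−y≈-1.042236; I≈-0.561768, D=e−e_prev≈1.664795; u=2·(-1.042236)+3/4·(-0.561768)+1·1.664795≈-0.841003; next y=-1/10·(-1.957764)+1/4·(-0.841003)≈-0.014474
n=4: y≈-0.014474, sp=-3, e=sp−y≈-2.985526; I≈-3.547293, D=e−e_prev≈-1.943289; u=2·(-2.985526)+3/4·(-3.547293)+1·(-1.943289)≈-10.574810; next y=-1/10·(-0.014474)+1/4·(-10.574810)≈-2.642255
n=5: y≈-2.642255, sp=-3, e=sp−y≈-0.357745; I≈-3.905038, D=e−e_prev≈2.627781; u=2·(-0.357745)+3/4·(-3.905038)+1·2.627781≈-1.016488; next y=-1/10·(-2.642255)+1/4·(-1.016488)≈0.010104
n=6: y≈0.010104, sp=-3, e=sp−y≈-3.010104; I≈-6.915142, D=e−e_prev≈-2.652359; u=2·(-3.010104)+3/4·(-6.915142)+1·(-2.652359)≈-13.858922; next y=-1/10·0.010104+1/4·(-13.858922)≈-3.465741
n=7: y≈-3.465741, sp=-3, e=sp−y≈0.465741; I≈-6.449401, D=e−e_prev≈3.475844; u=2·0.465741+3/4·(-6.449401)+1·3.475844≈-0.429725; next y=-1/10·(-3.465741)+1/4·(-0.429725)≈0.239143
n=8: y≈0.239143, sp=-3, e=sp−y≈-3.239143; I≈-9.688544, D=e−e_prev≈-3.704884; u=2·(-3.239143)+3/4·(-9.688544)+1·(-3.704884)≈-17.449577; next y=-1/10·0.239143+1/4·(-17.449577)≈-4.386309
n=9: y≈-4.386309, sp=-3, e=sp−y≈1.386309; I≈-8.302235, D=e−e_prev≈4.625452; u=2·1.386309+3/4·(-8.302235)+1·4.625452≈1.171393; next y=-1/10·(-4.386309)+1/4·1.171393≈0.731479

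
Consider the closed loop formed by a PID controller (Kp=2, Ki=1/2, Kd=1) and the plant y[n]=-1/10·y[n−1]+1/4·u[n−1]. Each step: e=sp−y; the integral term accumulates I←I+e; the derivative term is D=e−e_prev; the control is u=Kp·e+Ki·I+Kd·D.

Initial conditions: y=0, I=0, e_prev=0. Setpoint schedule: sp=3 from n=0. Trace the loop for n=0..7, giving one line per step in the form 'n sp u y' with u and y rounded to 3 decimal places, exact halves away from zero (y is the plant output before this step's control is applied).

(exact arithmetic carried between steps; '≈' marks a value shown rounded to 6 d.p. or computed from one; I and e_prev carry over from the previous line; the table rounds u and y to 3 d.p., halves away from zero)
n=0: y=0, sp=3, e=sp−y=3; I=3, D=e−e_prev=3; u=2·3+1/2·3+1·3=10.5; next y=-1/10·0+1/4·10.5=2.625
n=1: y=2.625, sp=3, e=sp−y=0.375; I=3.375, D=e−e_prev=-2.625; u=2·0.375+1/2·3.375+1·(-2.625)=-0.1875; next y=-1/10·2.625+1/4·(-0.1875)=-0.309375
n=2: y=-0.309375, sp=3, e=sp−y=3.309375; I=6.684375, D=e−e_prev=2.934375; u=2·3.309375+1/2·6.684375+1·2.934375≈12.895313; next y=-1/10·(-0.309375)+1/4·12.895313≈3.254766
n=3: y≈3.254766, sp=3, e=sp−y≈-0.254766; I≈6.429609, D=e−e_prev≈-3.564141; u=2·(-0.254766)+1/2·6.429609+1·(-3.564141)≈-0.858867; next y=-1/10·3.254766+1/4·(-0.858867)≈-0.540193
n=4: y≈-0.540193, sp=3, e=sp−y≈3.540193; I≈9.969803, D=e−e_prev≈3.794959; u=2·3.540193+1/2·9.969803+1·3.794959≈15.860247; next y=-1/10·(-0.540193)+1/4·15.860247≈4.019081
n=5: y≈4.019081, sp=3, e=sp−y≈-1.019081; I≈8.950722, D=e−e_prev≈-4.559274; u=2·(-1.019081)+1/2·8.950722+1·(-4.559274)≈-2.122076; next y=-1/10·4.019081+1/4·(-2.122076)≈-0.932427
n=6: y≈-0.932427, sp=3, e=sp−y≈3.932427; I≈12.883149, D=e−e_prev≈4.951508; u=2·3.932427+1/2·12.883149+1·4.951508≈19.257937; next y=-1/10·(-0.932427)+1/4·19.257937≈4.907727
n=7: y≈4.907727, sp=3, e=sp−y≈-1.907727; I≈10.975422, D=e−e_prev≈-5.840154; u=2·(-1.907727)+1/2·10.975422+1·(-5.840154)≈-4.167897; next y=-1/10·4.907727+1/4·(-4.167897)≈-1.532747

0 3 10.500 0.000
1 3 -0.188 2.625
2 3 12.895 -0.309
3 3 -0.859 3.255
4 3 15.860 -0.540
5 3 -2.122 4.019
6 3 19.258 -0.932
7 3 -4.168 4.908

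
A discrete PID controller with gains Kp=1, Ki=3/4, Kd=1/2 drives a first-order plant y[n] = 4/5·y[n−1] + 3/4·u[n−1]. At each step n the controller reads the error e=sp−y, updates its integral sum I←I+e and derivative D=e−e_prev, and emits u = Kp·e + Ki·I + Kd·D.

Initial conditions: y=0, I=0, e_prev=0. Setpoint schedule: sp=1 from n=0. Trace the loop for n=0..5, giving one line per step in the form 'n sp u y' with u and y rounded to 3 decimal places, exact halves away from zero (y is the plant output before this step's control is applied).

(exact arithmetic carried between steps; '≈' marks a value shown rounded to 6 d.p. or computed from one; I and e_prev carry over from the previous line; the table rounds u and y to 3 d.p., halves away from zero)
n=0: y=0, sp=1, e=sp−y=1; I=1, D=e−e_prev=1; u=1·1+3/4·1+1/2·1=2.25; next y=4/5·0+3/4·2.25=1.6875
n=1: y=1.6875, sp=1, e=sp−y=-0.6875; I=0.3125, D=e−e_prev=-1.6875; u=1·(-0.6875)+3/4·0.3125+1/2·(-1.6875)=-1.296875; next y=4/5·1.6875+3/4·(-1.296875)≈0.377344
n=2: y≈0.377344, sp=1, e=sp−y≈0.622656; I≈0.935156, D=e−e_prev≈1.310156; u=1·0.622656+3/4·0.935156+1/2·1.310156≈1.979102; next y=4/5·0.377344+3/4·1.979102≈1.786201
n=3: y≈1.786201, sp=1, e=sp−y≈-0.786201; I≈0.148955, D=e−e_prev≈-1.408857; u=1·(-0.786201)+3/4·0.148955+1/2·(-1.408857)≈-1.378914; next y=4/5·1.786201+3/4·(-1.378914)≈0.394776
n=4: y≈0.394776, sp=1, e=sp−y≈0.605224; I≈0.754179, D=e−e_prev≈1.391425; u=1·0.605224+3/4·0.754179+1/2·1.391425≈1.866571; next y=4/5·0.394776+3/4·1.866571≈1.715749
n=5: y≈1.715749, sp=1, e=sp−y≈-0.715749; I≈0.038430, D=e−e_prev≈-1.320973; u=1·(-0.715749)+3/4·0.038430+1/2·(-1.320973)≈-1.347413; next y=4/5·1.715749+3/4·(-1.347413)≈0.362039

0 1 2.250 0.000
1 1 -1.297 1.688
2 1 1.979 0.377
3 1 -1.379 1.786
4 1 1.867 0.395
5 1 -1.347 1.716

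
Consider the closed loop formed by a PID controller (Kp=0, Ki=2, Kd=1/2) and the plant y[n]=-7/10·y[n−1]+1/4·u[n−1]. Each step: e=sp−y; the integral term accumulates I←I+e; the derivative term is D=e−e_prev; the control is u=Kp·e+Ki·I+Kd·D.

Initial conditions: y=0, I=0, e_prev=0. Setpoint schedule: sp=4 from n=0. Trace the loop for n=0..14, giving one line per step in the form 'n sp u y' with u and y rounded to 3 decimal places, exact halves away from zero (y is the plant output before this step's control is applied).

0 4 10.000 0.000
1 4 9.750 2.500
2 4 18.531 0.688
3 4 15.590 4.152
4 4 24.919 0.991
5 4 17.995 5.536
6 4 29.476 0.624
7 4 18.001 6.932
8 4 33.503 -0.353
9 4 16.128 8.622
10 4 37.936 -2.004
11 4 12.405 10.887
12 4 43.592 -4.519
13 4 6.475 14.062
14 4 51.357 -8.224

(exact arithmetic carried between steps; '≈' marks a value shown rounded to 6 d.p. or computed from one; I and e_prev carry over from the previous line; the table rounds u and y to 3 d.p., halves away from zero)
n=0: y=0, sp=4, e=sp−y=4; I=4, D=e−e_prev=4; u=0·4+2·4+1/2·4=10; next y=-7/10·0+1/4·10=2.5
n=1: y=2.5, sp=4, e=sp−y=1.5; I=5.5, D=e−e_prev=-2.5; u=0·1.5+2·5.5+1/2·(-2.5)=9.75; next y=-7/10·2.5+1/4·9.75=0.6875
n=2: y=0.6875, sp=4, e=sp−y=3.3125; I=8.8125, D=e−e_prev=1.8125; u=0·3.3125+2·8.8125+1/2·1.8125=18.53125; next y=-7/10·0.6875+1/4·18.53125≈4.151563
n=3: y≈4.151563, sp=4, e=sp−y≈-0.151563; I≈8.660938, D=e−e_prev≈-3.464063; u=0·(-0.151563)+2·8.660938+1/2·(-3.464063)≈15.589844; next y=-7/10·4.151563+1/4·15.589844≈0.991367
n=4: y≈0.991367, sp=4, e=sp−y≈3.008633; I≈11.669570, D=e−e_prev≈3.160195; u=0·3.008633+2·11.669570+1/2·3.160195≈24.919238; next y=-7/10·0.991367+1/4·24.919238≈5.535853
n=5: y≈5.535853, sp=4, e=sp−y≈-1.535853; I≈10.133718, D=e−e_prev≈-4.544485; u=0·(-1.535853)+2·10.133718+1/2·(-4.544485)≈17.995193; next y=-7/10·5.535853+1/4·17.995193≈0.623701
n=6: y≈0.623701, sp=4, e=sp−y≈3.376299; I≈13.510016, D=e−e_prev≈4.912151; u=0·3.376299+2·13.510016+1/2·4.912151≈29.476108; next y=-7/10·0.623701+1/4·29.476108≈6.932436
n=7: y≈6.932436, sp=4, e=sp−y≈-2.932436; I≈10.577580, D=e−e_prev≈-6.308735; u=0·(-2.932436)+2·10.577580+1/2·(-6.308735)≈18.000793; next y=-7/10·6.932436+1/4·18.000793≈-0.352507
n=8: y≈-0.352507, sp=4, e=sp−y≈4.352507; I≈14.930087, D=e−e_prev≈7.284943; u=0·4.352507+2·14.930087+1/2·7.284943≈33.502646; next y=-7/10·(-0.352507)+1/4·33.502646≈8.622416
n=9: y≈8.622416, sp=4, e=sp−y≈-4.622416; I≈10.307671, D=e−e_prev≈-8.974923; u=0·(-4.622416)+2·10.307671+1/2·(-8.974923)≈16.127880; next y=-7/10·8.622416+1/4·16.127880≈-2.003721
n=10: y≈-2.003721, sp=4, e=sp−y≈6.003721; I≈16.311392, D=e−e_prev≈10.626138; u=0·6.003721+2·16.311392+1/2·10.626138≈37.935853; next y=-7/10·(-2.003721)+1/4·37.935853≈10.886568
n=11: y≈10.886568, sp=4, e=sp−y≈-6.886568; I≈9.424824, D=e−e_prev≈-12.890290; u=0·(-6.886568)+2·9.424824+1/2·(-12.890290)≈12.404503; next y=-7/10·10.886568+1/4·12.404503≈-4.519472
n=12: y≈-4.519472, sp=4, e=sp−y≈8.519472; I≈17.944296, D=e−e_prev≈15.406040; u=0·8.519472+2·17.944296+1/2·15.406040≈43.591612; next y=-7/10·(-4.519472)+1/4·43.591612≈14.061533
n=13: y≈14.061533, sp=4, e=sp−y≈-10.061533; I≈7.882763, D=e−e_prev≈-18.581006; u=0·(-10.061533)+2·7.882763+1/2·(-18.581006)≈6.475022; next y=-7/10·14.061533+1/4·6.475022≈-8.224318
n=14: y≈-8.224318, sp=4, e=sp−y≈12.224318; I≈20.107080, D=e−e_prev≈22.285851; u=0·12.224318+2·20.107080+1/2·22.285851≈51.357086; next y=-7/10·(-8.224318)+1/4·51.357086≈18.596294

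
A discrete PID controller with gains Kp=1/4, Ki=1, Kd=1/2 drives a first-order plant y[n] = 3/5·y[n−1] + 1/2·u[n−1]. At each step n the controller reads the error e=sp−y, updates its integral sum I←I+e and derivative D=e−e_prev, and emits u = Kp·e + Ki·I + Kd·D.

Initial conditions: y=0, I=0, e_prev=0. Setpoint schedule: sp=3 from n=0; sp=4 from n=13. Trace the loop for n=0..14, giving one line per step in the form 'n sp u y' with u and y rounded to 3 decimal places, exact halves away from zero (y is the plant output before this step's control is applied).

0 3 5.250 0.000
1 3 2.156 2.625
2 3 3.795 2.653
3 3 2.692 3.489
4 3 2.708 3.440
5 3 2.282 3.418
6 3 2.249 3.192
7 3 2.211 3.039
8 3 2.288 2.929
9 3 2.352 2.902
10 3 2.410 2.917
11 3 2.434 2.955
12 3 2.437 2.990
13 4 4.175 3.012
14 4 3.129 3.895

(exact arithmetic carried between steps; '≈' marks a value shown rounded to 6 d.p. or computed from one; I and e_prev carry over from the previous line; the table rounds u and y to 3 d.p., halves away from zero)
n=0: y=0, sp=3, e=sp−y=3; I=3, D=e−e_prev=3; u=1/4·3+1·3+1/2·3=5.25; next y=3/5·0+1/2·5.25=2.625
n=1: y=2.625, sp=3, e=sp−y=0.375; I=3.375, D=e−e_prev=-2.625; u=1/4·0.375+1·3.375+1/2·(-2.625)=2.15625; next y=3/5·2.625+1/2·2.15625=2.653125
n=2: y=2.653125, sp=3, e=sp−y=0.346875; I=3.721875, D=e−e_prev=-0.028125; u=1/4·0.346875+1·3.721875+1/2·(-0.028125)≈3.794531; next y=3/5·2.653125+1/2·3.794531≈3.489141
n=3: y≈3.489141, sp=3, e=sp−y≈-0.489141; I≈3.232734, D=e−e_prev≈-0.836016; u=1/4·(-0.489141)+1·3.232734+1/2·(-0.836016)≈2.692441; next y=3/5·3.489141+1/2·2.692441≈3.439705
n=4: y≈3.439705, sp=3, e=sp−y≈-0.439705; I≈2.793029, D=e−e_prev≈0.049436; u=1/4·(-0.439705)+1·2.793029+1/2·0.049436≈2.707821; next y=3/5·3.439705+1/2·2.707821≈3.417733
n=5: y≈3.417733, sp=3, e=sp−y≈-0.417733; I≈2.375296, D=e−e_prev≈0.021972; u=1/4·(-0.417733)+1·2.375296+1/2·0.021972≈2.281848; next y=3/5·3.417733+1/2·2.281848≈3.191564
n=6: y≈3.191564, sp=3, e=sp−y≈-0.191564; I≈2.183732, D=e−e_prev≈0.226169; u=1/4·(-0.191564)+1·2.183732+1/2·0.226169≈2.248925; next y=3/5·3.191564+1/2·2.248925≈3.039401
n=7: y≈3.039401, sp=3, e=sp−y≈-0.039401; I≈2.144331, D=e−e_prev≈0.152163; u=1/4·(-0.039401)+1·2.144331+1/2·0.152163≈2.210562; next y=3/5·3.039401+1/2·2.210562≈2.928922
n=8: y≈2.928922, sp=3, e=sp−y≈0.071078; I≈2.215409, D=e−e_prev≈0.110480; u=1/4·0.071078+1·2.215409+1/2·0.110480≈2.288418; next y=3/5·2.928922+1/2·2.288418≈2.901562
n=9: y≈2.901562, sp=3, e=sp−y≈0.098438; I≈2.313847, D=e−e_prev≈0.027359; u=1/4·0.098438+1·2.313847+1/2·0.027359≈2.352136; next y=3/5·2.901562+1/2·2.352136≈2.917005
n=10: y≈2.917005, sp=3, e=sp−y≈0.082995; I≈2.396842, D=e−e_prev≈-0.015443; u=1/4·0.082995+1·2.396842+1/2·(-0.015443)≈2.409869; next y=3/5·2.917005+1/2·2.409869≈2.955137
n=11: y≈2.955137, sp=3, e=sp−y≈0.044863; I≈2.441704, D=e−e_prev≈-0.038132; u=1/4·0.044863+1·2.441704+1/2·(-0.038132)≈2.433854; next y=3/5·2.955137+1/2·2.433854≈2.990009
n=12: y≈2.990009, sp=3, e=sp−y≈0.009991; I≈2.451695, D=e−e_prev≈-0.034872; u=1/4·0.009991+1·2.451695+1/2·(-0.034872)≈2.436757; next y=3/5·2.990009+1/2·2.436757≈3.012384
n=13: y≈3.012384, sp=4, e=sp−y≈0.987616; I≈3.439311, D=e−e_prev≈0.977625; u=1/4·0.987616+1·3.439311+1/2·0.977625≈4.175028; next y=3/5·3.012384+1/2·4.175028≈3.894944
n=14: y≈3.894944, sp=4, e=sp−y≈0.105056; I≈3.544367, D=e−e_prev≈-0.882560; u=1/4·0.105056+1·3.544367+1/2·(-0.882560)≈3.129351; next y=3/5·3.894944+1/2·3.129351≈3.901642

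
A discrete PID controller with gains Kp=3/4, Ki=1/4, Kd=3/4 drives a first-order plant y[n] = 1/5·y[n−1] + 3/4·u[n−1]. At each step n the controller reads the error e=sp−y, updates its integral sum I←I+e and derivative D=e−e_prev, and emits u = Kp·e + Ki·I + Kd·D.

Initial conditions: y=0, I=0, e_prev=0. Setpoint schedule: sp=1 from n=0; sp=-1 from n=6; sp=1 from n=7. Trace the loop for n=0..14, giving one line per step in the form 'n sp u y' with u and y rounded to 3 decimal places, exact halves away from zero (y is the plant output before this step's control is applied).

0 1 1.750 0.000
1 1 -1.047 1.313
2 1 3.071 -0.523
3 1 -2.687 2.199
4 1 5.659 -1.576
5 1 -6.161 3.929
6 -1 7.323 -3.835
7 1 -7.772 4.725
8 1 13.032 -4.884
9 1 -16.645 8.797
10 1 25.830 -10.725
11 1 -34.796 17.227
12 1 51.899 -22.652
13 1 -71.927 34.394
14 1 105.065 -47.067

(exact arithmetic carried between steps; '≈' marks a value shown rounded to 6 d.p. or computed from one; I and e_prev carry over from the previous line; the table rounds u and y to 3 d.p., halves away from zero)
n=0: y=0, sp=1, e=sp−y=1; I=1, D=e−e_prev=1; u=3/4·1+1/4·1+3/4·1=1.75; next y=1/5·0+3/4·1.75=1.3125
n=1: y=1.3125, sp=1, e=sp−y=-0.3125; I=0.6875, D=e−e_prev=-1.3125; u=3/4·(-0.3125)+1/4·0.6875+3/4·(-1.3125)=-1.046875; next y=1/5·1.3125+3/4·(-1.046875)≈-0.522656
n=2: y≈-0.522656, sp=1, e=sp−y≈1.522656; I≈2.210156, D=e−e_prev≈1.835156; u=3/4·1.522656+1/4·2.210156+3/4·1.835156≈3.070898; next y=1/5·(-0.522656)+3/4·3.070898≈2.198643
n=3: y≈2.198643, sp=1, e=sp−y≈-1.198643; I≈1.011514, D=e−e_prev≈-2.721299; u=3/4·(-1.198643)+1/4·1.011514+3/4·(-2.721299)≈-2.687078; next y=1/5·2.198643+3/4·(-2.687078)≈-1.575580
n=4: y≈-1.575580, sp=1, e=sp−y≈2.575580; I≈3.587093, D=e−e_prev≈3.774222; u=3/4·2.575580+1/4·3.587093+3/4·3.774222≈5.659125; next y=1/5·(-1.575580)+3/4·5.659125≈3.929228
n=5: y≈3.929228, sp=1, e=sp−y≈-2.929228; I≈0.657866, D=e−e_prev≈-5.504807; u=3/4·(-2.929228)+1/4·0.657866+3/4·(-5.504807)≈-6.161060; next y=1/5·3.929228+3/4·(-6.161060)≈-3.834949
n=6: y≈-3.834949, sp=-1, e=sp−y≈2.834949; I≈3.492815, D=e−e_prev≈5.764177; u=3/4·2.834949+1/4·3.492815+3/4·5.764177≈7.322549; next y=1/5·(-3.834949)+3/4·7.322549≈4.724922
n=7: y≈4.724922, sp=1, e=sp−y≈-3.724922; I≈-0.232107, D=e−e_prev≈-6.559871; u=3/4·(-3.724922)+1/4·(-0.232107)+3/4·(-6.559871)≈-7.771621; next y=1/5·4.724922+3/4·(-7.771621)≈-4.883731
n=8: y≈-4.883731, sp=1, e=sp−y≈5.883731; I≈5.651625, D=e−e_prev≈9.608653; u=3/4·5.883731+1/4·5.651625+3/4·9.608653≈13.032195; next y=1/5·(-4.883731)+3/4·13.032195≈8.797400
n=9: y≈8.797400, sp=1, e=sp−y≈-7.797400; I≈-2.145775, D=e−e_prev≈-13.681131; u=3/4·(-7.797400)+1/4·(-2.145775)+3/4·(-13.681131)≈-16.645342; next y=1/5·8.797400+3/4·(-16.645342)≈-10.724526
n=10: y≈-10.724526, sp=1, e=sp−y≈11.724526; I≈9.578752, D=e−e_prev≈19.521926; u=3/4·11.724526+1/4·9.578752+3/4·19.521926≈25.829527; next y=1/5·(-10.724526)+3/4·25.829527≈17.227240
n=11: y≈17.227240, sp=1, e=sp−y≈-16.227240; I≈-6.648489, D=e−e_prev≈-27.951767; u=3/4·(-16.227240)+1/4·(-6.648489)+3/4·(-27.951767)≈-34.796377; next y=1/5·17.227240+3/4·(-34.796377)≈-22.651835
n=12: y≈-22.651835, sp=1, e=sp−y≈23.651835; I≈17.003346, D=e−e_prev≈39.879075; u=3/4·23.651835+1/4·17.003346+3/4·39.879075≈51.899019; next y=1/5·(-22.651835)+3/4·51.899019≈34.393897
n=13: y≈34.393897, sp=1, e=sp−y≈-33.393897; I≈-16.390551, D=e−e_prev≈-57.045732; u=3/4·(-33.393897)+1/4·(-16.390551)+3/4·(-57.045732)≈-71.927360; next y=1/5·34.393897+3/4·(-71.927360)≈-47.066740
n=14: y≈-47.066740, sp=1, e=sp−y≈48.066740; I≈31.676190, D=e−e_prev≈81.460638; u=3/4·48.066740+1/4·31.676190+3/4·81.460638≈105.064581; next y=1/5·(-47.066740)+3/4·105.064581≈69.385088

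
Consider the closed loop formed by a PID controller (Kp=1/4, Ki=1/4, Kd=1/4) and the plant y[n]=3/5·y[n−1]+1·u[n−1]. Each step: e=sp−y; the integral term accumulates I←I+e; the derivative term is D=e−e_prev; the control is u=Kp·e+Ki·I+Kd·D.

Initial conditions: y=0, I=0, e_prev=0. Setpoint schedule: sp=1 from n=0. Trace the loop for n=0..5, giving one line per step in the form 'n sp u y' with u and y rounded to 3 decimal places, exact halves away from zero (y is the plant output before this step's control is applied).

0 1 0.750 0.000
1 1 0.188 0.750
2 1 0.522 0.638
3 1 0.384 0.904
4 1 0.458 0.927
5 1 0.416 1.014

(exact arithmetic carried between steps; '≈' marks a value shown rounded to 6 d.p. or computed from one; I and e_prev carry over from the previous line; the table rounds u and y to 3 d.p., halves away from zero)
n=0: y=0, sp=1, e=sp−y=1; I=1, D=e−e_prev=1; u=1/4·1+1/4·1+1/4·1=0.75; next y=3/5·0+1·0.75=0.75
n=1: y=0.75, sp=1, e=sp−y=0.25; I=1.25, D=e−e_prev=-0.75; u=1/4·0.25+1/4·1.25+1/4·(-0.75)=0.1875; next y=3/5·0.75+1·0.1875=0.6375
n=2: y=0.6375, sp=1, e=sp−y=0.3625; I=1.6125, D=e−e_prev=0.1125; u=1/4·0.3625+1/4·1.6125+1/4·0.1125=0.521875; next y=3/5·0.6375+1·0.521875=0.904375
n=3: y=0.904375, sp=1, e=sp−y=0.095625; I=1.708125, D=e−e_prev=-0.266875; u=1/4·0.095625+1/4·1.708125+1/4·(-0.266875)≈0.384219; next y=3/5·0.904375+1·0.384219≈0.926844
n=4: y≈0.926844, sp=1, e=sp−y≈0.073156; I≈1.781281, D=e−e_prev≈-0.022469; u=1/4·0.073156+1/4·1.781281+1/4·(-0.022469)≈0.457992; next y=3/5·0.926844+1·0.457992≈1.014098
n=5: y≈1.014098, sp=1, e=sp−y≈-0.014098; I≈1.767183, D=e−e_prev≈-0.087255; u=1/4·(-0.014098)+1/4·1.767183+1/4·(-0.087255)≈0.416457; next y=3/5·1.014098+1·0.416457≈1.024916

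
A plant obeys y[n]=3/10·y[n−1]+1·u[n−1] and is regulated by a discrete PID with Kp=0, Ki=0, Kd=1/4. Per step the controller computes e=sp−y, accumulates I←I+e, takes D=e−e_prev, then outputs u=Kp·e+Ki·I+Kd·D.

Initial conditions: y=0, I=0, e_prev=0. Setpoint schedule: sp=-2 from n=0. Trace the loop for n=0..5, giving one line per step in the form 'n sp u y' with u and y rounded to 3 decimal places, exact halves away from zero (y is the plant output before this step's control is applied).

(exact arithmetic carried between steps; '≈' marks a value shown rounded to 6 d.p. or computed from one; I and e_prev carry over from the previous line; the table rounds u and y to 3 d.p., halves away from zero)
n=0: y=0, sp=-2, e=sp−y=-2; I=-2, D=e−e_prev=-2; u=0·(-2)+0·(-2)+1/4·(-2)=-0.5; next y=3/10·0+1·(-0.5)=-0.5
n=1: y=-0.5, sp=-2, e=sp−y=-1.5; I=-3.5, D=e−e_prev=0.5; u=0·(-1.5)+0·(-3.5)+1/4·0.5=0.125; next y=3/10·(-0.5)+1·0.125=-0.025
n=2: y=-0.025, sp=-2, e=sp−y=-1.975; I=-5.475, D=e−e_prev=-0.475; u=0·(-1.975)+0·(-5.475)+1/4·(-0.475)=-0.11875; next y=3/10·(-0.025)+1·(-0.11875)=-0.12625
n=3: y=-0.12625, sp=-2, e=sp−y=-1.87375; I=-7.34875, D=e−e_prev=0.10125; u=0·(-1.87375)+0·(-7.34875)+1/4·0.10125≈0.025313; next y=3/10·(-0.12625)+1·0.025313≈-0.012563
n=4: y≈-0.012563, sp=-2, e=sp−y≈-1.987438; I≈-9.336188, D=e−e_prev≈-0.113688; u=0·(-1.987438)+0·(-9.336188)+1/4·(-0.113688)≈-0.028422; next y=3/10·(-0.012563)+1·(-0.028422)≈-0.032191
n=5: y≈-0.032191, sp=-2, e=sp−y≈-1.967809; I≈-11.303997, D=e−e_prev≈0.019628; u=0·(-1.967809)+0·(-11.303997)+1/4·0.019628≈0.004907; next y=3/10·(-0.032191)+1·0.004907≈-0.004750

0 -2 -0.500 0.000
1 -2 0.125 -0.500
2 -2 -0.119 -0.025
3 -2 0.025 -0.126
4 -2 -0.028 -0.013
5 -2 0.005 -0.032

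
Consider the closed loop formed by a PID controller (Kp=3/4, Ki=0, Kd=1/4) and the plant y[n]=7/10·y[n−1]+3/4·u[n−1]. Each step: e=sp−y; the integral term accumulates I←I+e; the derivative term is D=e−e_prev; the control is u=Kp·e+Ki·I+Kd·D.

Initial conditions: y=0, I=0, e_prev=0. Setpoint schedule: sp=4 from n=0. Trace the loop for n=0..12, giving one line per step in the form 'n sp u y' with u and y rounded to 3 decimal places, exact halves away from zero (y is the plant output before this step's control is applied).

(exact arithmetic carried between steps; '≈' marks a value shown rounded to 6 d.p. or computed from one; I and e_prev carry over from the previous line; the table rounds u and y to 3 d.p., halves away from zero)
n=0: y=0, sp=4, e=sp−y=4; I=4, D=e−e_prev=4; u=3/4·4+0·4+1/4·4=4; next y=7/10·0+3/4·4=3
n=1: y=3, sp=4, e=sp−y=1; I=5, D=e−e_prev=-3; u=3/4·1+0·5+1/4·(-3)=0; next y=7/10·3+3/4·0=2.1
n=2: y=2.1, sp=4, e=sp−y=1.9; I=6.9, D=e−e_prev=0.9; u=3/4·1.9+0·6.9+1/4·0.9=1.65; next y=7/10·2.1+3/4·1.65=2.7075
n=3: y=2.7075, sp=4, e=sp−y=1.2925; I=8.1925, D=e−e_prev=-0.6075; u=3/4·1.2925+0·8.1925+1/4·(-0.6075)=0.8175; next y=7/10·2.7075+3/4·0.8175=2.508375
n=4: y=2.508375, sp=4, e=sp−y=1.491625; I=9.684125, D=e−e_prev=0.199125; u=3/4·1.491625+0·9.684125+1/4·0.199125=1.1685; next y=7/10·2.508375+3/4·1.1685≈2.632238
n=5: y≈2.632238, sp=4, e=sp−y≈1.367763; I≈11.051888, D=e−e_prev≈-0.123863; u=3/4·1.367763+0·11.051888+1/4·(-0.123863)≈0.994856; next y=7/10·2.632238+3/4·0.994856≈2.588708
n=6: y≈2.588708, sp=4, e=sp−y≈1.411292; I≈12.463179, D=e−e_prev≈0.043529; u=3/4·1.411292+0·12.463179+1/4·0.043529≈1.069351; next y=7/10·2.588708+3/4·1.069351≈2.614109
n=7: y≈2.614109, sp=4, e=sp−y≈1.385891; I≈13.849070, D=e−e_prev≈-0.025401; u=3/4·1.385891+0·13.849070+1/4·(-0.025401)≈1.033068; next y=7/10·2.614109+3/4·1.033068≈2.604677
n=8: y≈2.604677, sp=4, e=sp−y≈1.395323; I≈15.244393, D=e−e_prev≈0.009432; u=3/4·1.395323+0·15.244393+1/4·0.009432≈1.048850; next y=7/10·2.604677+3/4·1.048850≈2.609912
n=9: y≈2.609912, sp=4, e=sp−y≈1.390088; I≈16.634481, D=e−e_prev≈-0.005234; u=3/4·1.390088+0·16.634481+1/4·(-0.005234)≈1.041258; next y=7/10·2.609912+3/4·1.041258≈2.607881
n=10: y≈2.607881, sp=4, e=sp−y≈1.392119; I≈18.026600, D=e−e_prev≈0.002030; u=3/4·1.392119+0·18.026600+1/4·0.002030≈1.044596; next y=7/10·2.607881+3/4·1.044596≈2.608964
n=11: y≈2.608964, sp=4, e=sp−y≈1.391036; I≈19.417635, D=e−e_prev≈-0.001083; u=3/4·1.391036+0·19.417635+1/4·(-0.001083)≈1.043006; next y=7/10·2.608964+3/4·1.043006≈2.608530
n=12: y≈2.608530, sp=4, e=sp−y≈1.391470; I≈20.809106, D=e−e_prev≈0.000435; u=3/4·1.391470+0·20.809106+1/4·0.000435≈1.043712; next y=7/10·2.608530+3/4·1.043712≈2.608754

0 4 4.000 0.000
1 4 0.000 3.000
2 4 1.650 2.100
3 4 0.818 2.708
4 4 1.169 2.508
5 4 0.995 2.632
6 4 1.069 2.589
7 4 1.033 2.614
8 4 1.049 2.605
9 4 1.041 2.610
10 4 1.045 2.608
11 4 1.043 2.609
12 4 1.044 2.609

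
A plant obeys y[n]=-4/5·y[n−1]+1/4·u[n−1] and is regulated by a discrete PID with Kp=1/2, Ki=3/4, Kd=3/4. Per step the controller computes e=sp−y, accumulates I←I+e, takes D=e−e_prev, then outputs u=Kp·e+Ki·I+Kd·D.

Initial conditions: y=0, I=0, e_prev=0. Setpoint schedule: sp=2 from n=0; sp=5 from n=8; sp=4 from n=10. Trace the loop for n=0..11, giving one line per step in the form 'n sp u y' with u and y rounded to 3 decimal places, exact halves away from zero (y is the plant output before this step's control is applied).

0 2 4.000 0.000
1 2 2.000 1.000
2 2 6.100 -0.300
3 2 2.720 1.765
4 2 9.439 -0.732
5 2 2.261 2.945
6 2 13.783 -1.791
7 2 -0.266 4.879
8 5 26.273 -3.969
9 5 -3.312 9.744
10 4 38.149 -8.623
11 4 -15.526 16.435

(exact arithmetic carried between steps; '≈' marks a value shown rounded to 6 d.p. or computed from one; I and e_prev carry over from the previous line; the table rounds u and y to 3 d.p., halves away from zero)
n=0: y=0, sp=2, e=sp−y=2; I=2, D=e−e_prev=2; u=1/2·2+3/4·2+3/4·2=4; next y=-4/5·0+1/4·4=1
n=1: y=1, sp=2, e=sp−y=1; I=3, D=e−e_prev=-1; u=1/2·1+3/4·3+3/4·(-1)=2; next y=-4/5·1+1/4·2=-0.3
n=2: y=-0.3, sp=2, e=sp−y=2.3; I=5.3, D=e−e_prev=1.3; u=1/2·2.3+3/4·5.3+3/4·1.3=6.1; next y=-4/5·(-0.3)+1/4·6.1=1.765
n=3: y=1.765, sp=2, e=sp−y=0.235; I=5.535, D=e−e_prev=-2.065; u=1/2·0.235+3/4·5.535+3/4·(-2.065)=2.72; next y=-4/5·1.765+1/4·2.72=-0.732
n=4: y=-0.732, sp=2, e=sp−y=2.732; I=8.267, D=e−e_prev=2.497; u=1/2·2.732+3/4·8.267+3/4·2.497=9.439; next y=-4/5·(-0.732)+1/4·9.439=2.94535
n=5: y=2.94535, sp=2, e=sp−y=-0.94535; I=7.32165, D=e−e_prev=-3.67735; u=1/2·(-0.94535)+3/4·7.32165+3/4·(-3.67735)=2.26055; next y=-4/5·2.94535+1/4·2.26055≈-1.791143
n=6: y≈-1.791143, sp=2, e=sp−y≈3.791143; I≈11.112793, D=e−e_prev≈4.736493; u=1/2·3.791143+3/4·11.112793+3/4·4.736493≈13.782535; next y=-4/5·(-1.791143)+1/4·13.782535≈4.878548
n=7: y≈4.878548, sp=2, e=sp−y≈-2.878548; I≈8.234245, D=e−e_prev≈-6.669690; u=1/2·(-2.878548)+3/4·8.234245+3/4·(-6.669690)≈-0.265858; next y=-4/5·4.878548+1/4·(-0.265858)≈-3.969303
n=8: y≈-3.969303, sp=5, e=sp−y≈8.969303; I≈17.203547, D=e−e_prev≈11.847850; u=1/2·8.969303+3/4·17.203547+3/4·11.847850≈26.273200; next y=-4/5·(-3.969303)+1/4·26.273200≈9.743742
n=9: y≈9.743742, sp=5, e=sp−y≈-4.743742; I≈12.459805, D=e−e_prev≈-13.713045; u=1/2·(-4.743742)+3/4·12.459805+3/4·(-13.713045)≈-3.311801; next y=-4/5·9.743742+1/4·(-3.311801)≈-8.622944
n=10: y≈-8.622944, sp=4, e=sp−y≈12.622944; I≈25.082749, D=e−e_prev≈17.366686; u=1/2·12.622944+3/4·25.082749+3/4·17.366686≈38.148548; next y=-4/5·(-8.622944)+1/4·38.148548≈16.435492
n=11: y≈16.435492, sp=4, e=sp−y≈-12.435492; I≈12.647257, D=e−e_prev≈-25.058436; u=1/2·(-12.435492)+3/4·12.647257+3/4·(-25.058436)≈-15.526130; next y=-4/5·16.435492+1/4·(-15.526130)≈-17.029926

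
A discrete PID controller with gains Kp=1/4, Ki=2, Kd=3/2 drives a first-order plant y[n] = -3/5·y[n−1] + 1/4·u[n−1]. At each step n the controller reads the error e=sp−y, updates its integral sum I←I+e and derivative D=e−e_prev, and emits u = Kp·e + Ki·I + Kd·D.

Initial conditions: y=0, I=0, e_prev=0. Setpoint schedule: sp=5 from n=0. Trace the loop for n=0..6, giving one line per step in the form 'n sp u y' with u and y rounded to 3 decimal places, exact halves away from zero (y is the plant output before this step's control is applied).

(exact arithmetic carried between steps; '≈' marks a value shown rounded to 6 d.p. or computed from one; I and e_prev carry over from the previous line; the table rounds u and y to 3 d.p., halves away from zero)
n=0: y=0, sp=5, e=sp−y=5; I=5, D=e−e_prev=5; u=1/4·5+2·5+3/2·5=18.75; next y=-3/5·0+1/4·18.75=4.6875
n=1: y=4.6875, sp=5, e=sp−y=0.3125; I=5.3125, D=e−e_prev=-4.6875; u=1/4·0.3125+2·5.3125+3/2·(-4.6875)=3.671875; next y=-3/5·4.6875+1/4·3.671875≈-1.894531
n=2: y≈-1.894531, sp=5, e=sp−y≈6.894531; I≈12.207031, D=e−e_prev≈6.582031; u=1/4·6.894531+2·12.207031+3/2·6.582031≈36.010742; next y=-3/5·(-1.894531)+1/4·36.010742≈10.139404
n=3: y≈10.139404, sp=5, e=sp−y≈-5.139404; I≈7.067627, D=e−e_prev≈-12.033936; u=1/4·(-5.139404)+2·7.067627+3/2·(-12.033936)≈-5.200500; next y=-3/5·10.139404+1/4·(-5.200500)≈-7.383768
n=4: y≈-7.383768, sp=5, e=sp−y≈12.383768; I≈19.451395, D=e−e_prev≈17.523172; u=1/4·12.383768+2·19.451395+3/2·17.523172≈68.283489; next y=-3/5·(-7.383768)+1/4·68.283489≈21.501133
n=5: y≈21.501133, sp=5, e=sp−y≈-16.501133; I≈2.950262, D=e−e_prev≈-28.884901; u=1/4·(-16.501133)+2·2.950262+3/2·(-28.884901)≈-41.552111; next y=-3/5·21.501133+1/4·(-41.552111)≈-23.288707
n=6: y≈-23.288707, sp=5, e=sp−y≈28.288707; I≈31.238969, D=e−e_prev≈44.789840; u=1/4·28.288707+2·31.238969+3/2·44.789840≈136.734876; next y=-3/5·(-23.288707)+1/4·136.734876≈48.156943

0 5 18.750 0.000
1 5 3.672 4.688
2 5 36.011 -1.895
3 5 -5.201 10.139
4 5 68.283 -7.384
5 5 -41.552 21.501
6 5 136.735 -23.289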